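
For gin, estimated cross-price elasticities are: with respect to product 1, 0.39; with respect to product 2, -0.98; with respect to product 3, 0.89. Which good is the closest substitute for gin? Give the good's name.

Substitutes have ε > 0. Among the positive values, 0.89 (product 3) is largest.

product 3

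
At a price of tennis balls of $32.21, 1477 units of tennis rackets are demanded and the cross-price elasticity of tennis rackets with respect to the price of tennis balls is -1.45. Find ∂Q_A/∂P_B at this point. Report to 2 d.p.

ε = (∂Q_A/∂P_B)·(P_B/Q_A) ⇒ ∂Q_A/∂P_B = ε·Q_A/P_B = -1.45 × 1477/32.21 ≈ -66.49.

-66.49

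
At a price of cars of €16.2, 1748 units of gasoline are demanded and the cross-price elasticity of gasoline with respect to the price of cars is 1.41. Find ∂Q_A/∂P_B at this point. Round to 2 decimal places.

152.14

ε = (∂Q_A/∂P_B)·(P_B/Q_A) ⇒ ∂Q_A/∂P_B = ε·Q_A/P_B = 1.41 × 1748/16.2 ≈ 152.14.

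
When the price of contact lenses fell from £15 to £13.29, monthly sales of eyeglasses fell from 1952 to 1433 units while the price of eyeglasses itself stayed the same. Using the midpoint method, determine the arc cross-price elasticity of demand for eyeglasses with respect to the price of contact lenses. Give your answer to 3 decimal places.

2.537

ΔQ_A = 1433 − 1952 = -519; ΔP_B = 13.29 − 15 = -1.71.
Midpoints: Q̄_A = 1692.5, P̄_B = 14.14.
ε = (ΔQ_A/Q̄_A)/(ΔP_B/P̄_B) = (-519/1692.5)/(-1.71/14.14) ≈ 2.537.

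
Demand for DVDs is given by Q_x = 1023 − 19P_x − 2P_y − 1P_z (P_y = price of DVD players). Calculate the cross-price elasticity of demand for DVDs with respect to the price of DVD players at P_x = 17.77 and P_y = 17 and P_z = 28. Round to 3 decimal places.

-0.055

At P_x = 17.77 and P_y = 17 and P_z = 28: Q_x = 623.37.
∂Q_x/∂P_y = -2.
ε = (∂Q_x/∂P_y)(P_y/Q_x) = -2 × (17/623.37) ≈ -0.055.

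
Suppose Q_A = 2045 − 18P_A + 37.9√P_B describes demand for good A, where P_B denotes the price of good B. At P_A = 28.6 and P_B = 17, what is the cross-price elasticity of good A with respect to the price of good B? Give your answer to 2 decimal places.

At P_A = 28.6 and P_B = 17: Q_A = 1686.466.
∂Q_A/∂P_B = 37.9/(2√P_B) = 37.9/(2√17) = 4.5961.
ε = (∂Q_A/∂P_B)(P_B/Q_A) = 4.5961 × (17/1686.466) ≈ 0.05.

0.05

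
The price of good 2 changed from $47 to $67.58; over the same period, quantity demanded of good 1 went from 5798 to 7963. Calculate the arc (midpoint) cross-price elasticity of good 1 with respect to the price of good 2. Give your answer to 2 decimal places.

ΔQ_1 = 7963 − 5798 = 2165; ΔP_2 = 67.58 − 47 = 20.58.
Midpoints: Q̄_1 = 6880.5, P̄_2 = 57.29.
ε = (ΔQ_1/Q̄_1)/(ΔP_2/P̄_2) = (2165/6880.5)/(20.58/57.29) ≈ 0.88.
ε > 0: good 1 and good 2 are substitutes.

0.88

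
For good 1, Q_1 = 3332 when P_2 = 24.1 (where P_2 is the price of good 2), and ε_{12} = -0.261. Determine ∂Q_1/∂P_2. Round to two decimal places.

ε = (∂Q_1/∂P_2)·(P_2/Q_1) ⇒ ∂Q_1/∂P_2 = ε·Q_1/P_2 = -0.261 × 3332/24.1 ≈ -36.09.

-36.09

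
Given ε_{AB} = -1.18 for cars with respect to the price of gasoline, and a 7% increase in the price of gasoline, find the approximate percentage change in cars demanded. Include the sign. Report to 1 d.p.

-8.3%

%ΔQ ≈ ε × %ΔP of gasoline = -1.18 × (7%) = -8.3%.
Demand for cars falls by about 8.3%.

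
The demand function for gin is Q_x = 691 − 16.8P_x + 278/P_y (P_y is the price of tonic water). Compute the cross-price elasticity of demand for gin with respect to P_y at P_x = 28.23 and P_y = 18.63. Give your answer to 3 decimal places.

At P_x = 28.23 and P_y = 18.63: Q_x = 231.658.
∂Q_x/∂P_y = −278/P_y² = -0.8010.
ε = (∂Q_x/∂P_y)(P_y/Q_x) = -0.8010 × (18.63/231.658) ≈ -0.064.
ε < 0: complements.

-0.064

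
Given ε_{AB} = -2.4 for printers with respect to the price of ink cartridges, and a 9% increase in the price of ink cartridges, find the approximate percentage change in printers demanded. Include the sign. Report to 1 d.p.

-21.6%

%ΔQ ≈ ε × %ΔP of ink cartridges = -2.4 × (9%) = -21.6%.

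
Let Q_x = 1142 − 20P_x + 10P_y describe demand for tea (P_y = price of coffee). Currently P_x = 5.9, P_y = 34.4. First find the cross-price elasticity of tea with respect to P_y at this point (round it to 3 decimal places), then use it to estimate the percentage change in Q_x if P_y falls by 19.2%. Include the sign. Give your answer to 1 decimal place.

At P_x = 5.9, P_y = 34.4: Q_x = 1368.
∂Q_x/∂P_y = 10.
ε = (∂Q_x/∂P_y)(P_y/Q_x) = 10.0000 × 34.4/1368 ≈ 0.251.
%ΔQ_x ≈ ε × %ΔP_y = 0.251 × (-19.2%) = -4.8%.

-4.8%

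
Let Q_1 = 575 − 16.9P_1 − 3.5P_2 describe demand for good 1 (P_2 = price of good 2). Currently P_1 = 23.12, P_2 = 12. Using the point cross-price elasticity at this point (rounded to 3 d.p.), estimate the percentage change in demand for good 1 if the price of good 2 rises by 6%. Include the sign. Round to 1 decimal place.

-1.8%

At P_1 = 23.12, P_2 = 12: Q_1 = 142.272.
∂Q_1/∂P_2 = -3.5.
ε = (∂Q_1/∂P_2)(P_2/Q_1) = -3.5000 × 12/142.272 ≈ -0.295.
%ΔQ_1 ≈ ε × %ΔP_2 = -0.295 × (6%) = -1.8%.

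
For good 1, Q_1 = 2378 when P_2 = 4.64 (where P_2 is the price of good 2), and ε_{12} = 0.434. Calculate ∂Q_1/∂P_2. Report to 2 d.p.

ε = (∂Q_1/∂P_2)·(P_2/Q_1) ⇒ ∂Q_1/∂P_2 = ε·Q_1/P_2 = 0.434 × 2378/4.64 ≈ 222.43.

222.43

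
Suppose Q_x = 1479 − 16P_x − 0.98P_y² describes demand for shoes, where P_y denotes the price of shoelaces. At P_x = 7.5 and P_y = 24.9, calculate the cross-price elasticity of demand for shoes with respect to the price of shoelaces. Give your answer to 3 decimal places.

At P_x = 7.5 and P_y = 24.9: Q_x = 751.390.
∂Q_x/∂P_y = -1.96P_y = -1.96(24.9) = -48.8040.
ε = (∂Q_x/∂P_y)(P_y/Q_x) = -48.8040 × (24.9/751.390) ≈ -1.617.

-1.617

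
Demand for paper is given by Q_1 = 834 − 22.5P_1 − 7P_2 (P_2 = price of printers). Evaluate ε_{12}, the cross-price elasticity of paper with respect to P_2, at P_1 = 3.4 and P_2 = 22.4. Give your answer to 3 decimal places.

At P_1 = 3.4 and P_2 = 22.4: Q_1 = 600.7.
∂Q_1/∂P_2 = -7.
ε = (∂Q_1/∂P_2)(P_2/Q_1) = -7 × (22.4/600.7) ≈ -0.261.

-0.261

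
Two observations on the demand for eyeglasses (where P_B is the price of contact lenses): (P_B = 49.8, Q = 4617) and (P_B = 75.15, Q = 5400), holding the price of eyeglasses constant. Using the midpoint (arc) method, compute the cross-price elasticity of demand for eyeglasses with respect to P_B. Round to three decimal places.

0.385

ΔQ_A = 5400 − 4617 = 783; ΔP_B = 75.15 − 49.8 = 25.35.
Midpoints: Q̄_A = 5008.5, P̄_B = 62.48.
ε = (ΔQ_A/Q̄_A)/(ΔP_B/P̄_B) = (783/5008.5)/(25.35/62.48) ≈ 0.385.
ε > 0: eyeglasses and contact lenses are substitutes.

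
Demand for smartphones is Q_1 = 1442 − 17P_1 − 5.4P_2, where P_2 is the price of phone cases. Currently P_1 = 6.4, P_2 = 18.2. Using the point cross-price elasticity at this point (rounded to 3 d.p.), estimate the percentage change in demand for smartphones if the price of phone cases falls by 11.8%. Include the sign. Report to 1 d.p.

0.9%

At P_1 = 6.4, P_2 = 18.2: Q_1 = 1234.92.
∂Q_1/∂P_2 = -5.4.
ε = (∂Q_1/∂P_2)(P_2/Q_1) = -5.4000 × 18.2/1234.92 ≈ -0.080.
%ΔQ_1 ≈ ε × %ΔP_2 = -0.080 × (-11.8%) = 0.9%.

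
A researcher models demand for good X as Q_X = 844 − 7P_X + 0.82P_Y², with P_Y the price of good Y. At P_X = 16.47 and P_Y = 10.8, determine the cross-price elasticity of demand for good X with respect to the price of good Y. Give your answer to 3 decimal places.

At P_X = 16.47 and P_Y = 10.8: Q_X = 824.355.
∂Q_X/∂P_Y = 1.64P_Y = 1.64(10.8) = 17.7120.
ε = (∂Q_X/∂P_Y)(P_Y/Q_X) = 17.7120 × (10.8/824.355) ≈ 0.232.
ε > 0: substitutes.

0.232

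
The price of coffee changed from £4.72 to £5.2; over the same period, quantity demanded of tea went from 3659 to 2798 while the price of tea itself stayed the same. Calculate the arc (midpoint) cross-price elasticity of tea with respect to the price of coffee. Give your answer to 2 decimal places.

ΔQ_A = 2798 − 3659 = -861; ΔP_B = 5.2 − 4.72 = 0.48.
Midpoints: Q̄_A = 3228.5, P̄_B = 4.96.
ε = (ΔQ_A/Q̄_A)/(ΔP_B/P̄_B) = (-861/3228.5)/(0.48/4.96) ≈ -2.76.

-2.76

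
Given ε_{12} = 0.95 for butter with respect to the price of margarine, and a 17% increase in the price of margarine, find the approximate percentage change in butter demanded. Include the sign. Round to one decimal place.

%ΔQ ≈ ε × %ΔP of margarine = 0.95 × (17%) = 16.2%.
Demand for butter rises by about 16.2%.

16.2%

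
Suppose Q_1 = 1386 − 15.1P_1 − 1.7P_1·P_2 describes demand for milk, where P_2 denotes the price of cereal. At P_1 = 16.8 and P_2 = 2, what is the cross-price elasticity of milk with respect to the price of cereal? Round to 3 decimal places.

At P_1 = 16.8 and P_2 = 2: Q_1 = 1075.2.
∂Q_1/∂P_2 = -1.7P_1 = -1.7(16.8) = -28.5600.
ε = (∂Q_1/∂P_2)(P_2/Q_1) = -28.5600 × (2/1075.2) ≈ -0.053.
ε < 0: complements.

-0.053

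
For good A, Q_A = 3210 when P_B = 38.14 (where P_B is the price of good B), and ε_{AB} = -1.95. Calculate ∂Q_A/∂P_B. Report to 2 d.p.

ε = (∂Q_A/∂P_B)·(P_B/Q_A) ⇒ ∂Q_A/∂P_B = ε·Q_A/P_B = -1.95 × 3210/38.14 ≈ -164.12.

-164.12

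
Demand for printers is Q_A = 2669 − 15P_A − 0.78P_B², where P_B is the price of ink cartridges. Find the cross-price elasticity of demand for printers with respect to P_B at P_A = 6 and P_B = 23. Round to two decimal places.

At P_A = 6 and P_B = 23: Q_A = 2166.38.
∂Q_A/∂P_B = -1.56P_B = -1.56(23) = -35.8800.
ε = (∂Q_A/∂P_B)(P_B/Q_A) = -35.8800 × (23/2166.38) ≈ -0.38.

-0.38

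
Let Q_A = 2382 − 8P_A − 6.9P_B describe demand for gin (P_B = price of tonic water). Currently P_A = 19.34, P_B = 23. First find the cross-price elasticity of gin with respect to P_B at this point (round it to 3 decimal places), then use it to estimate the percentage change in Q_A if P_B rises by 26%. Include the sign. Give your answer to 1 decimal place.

-2.0%

At P_A = 19.34, P_B = 23: Q_A = 2068.58.
∂Q_A/∂P_B = -6.9.
ε = (∂Q_A/∂P_B)(P_B/Q_A) = -6.9000 × 23/2068.58 ≈ -0.077.
%ΔQ_A ≈ ε × %ΔP_B = -0.077 × (26%) = -2.0%.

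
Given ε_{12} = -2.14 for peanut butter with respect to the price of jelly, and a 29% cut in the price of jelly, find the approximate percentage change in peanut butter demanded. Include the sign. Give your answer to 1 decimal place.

%ΔQ ≈ ε × %ΔP of jelly = -2.14 × (-29%) = 62.1%.
Demand for peanut butter rises by about 62.1%.

62.1%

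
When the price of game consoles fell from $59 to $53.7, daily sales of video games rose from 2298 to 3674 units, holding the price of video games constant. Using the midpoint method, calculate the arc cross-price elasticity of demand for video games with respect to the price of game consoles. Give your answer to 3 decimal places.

-4.899

ΔQ_A = 3674 − 2298 = 1376; ΔP_B = 53.7 − 59 = -5.3.
Midpoints: Q̄_A = 2986.0, P̄_B = 56.35.
ε = (ΔQ_A/Q̄_A)/(ΔP_B/P̄_B) = (1376/2986.0)/(-5.3/56.35) ≈ -4.899.
ε < 0: video games and game consoles are complements.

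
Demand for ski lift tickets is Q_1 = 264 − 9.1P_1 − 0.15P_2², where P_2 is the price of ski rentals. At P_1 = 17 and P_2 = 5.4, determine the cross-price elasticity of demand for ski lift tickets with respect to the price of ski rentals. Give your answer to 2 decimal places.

At P_1 = 17 and P_2 = 5.4: Q_1 = 104.926.
∂Q_1/∂P_2 = -0.3P_2 = -0.3(5.4) = -1.6200.
ε = (∂Q_1/∂P_2)(P_2/Q_1) = -1.6200 × (5.4/104.926) ≈ -0.08.
ε < 0: complements.

-0.08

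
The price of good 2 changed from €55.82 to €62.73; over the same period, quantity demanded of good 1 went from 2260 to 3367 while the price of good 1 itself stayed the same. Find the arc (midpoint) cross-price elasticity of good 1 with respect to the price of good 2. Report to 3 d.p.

3.375

ΔQ_1 = 3367 − 2260 = 1107; ΔP_2 = 62.73 − 55.82 = 6.91.
Midpoints: Q̄_1 = 2813.5, P̄_2 = 59.27.
ε = (ΔQ_1/Q̄_1)/(ΔP_2/P̄_2) = (1107/2813.5)/(6.91/59.27) ≈ 3.375.
ε > 0: good 1 and good 2 are substitutes.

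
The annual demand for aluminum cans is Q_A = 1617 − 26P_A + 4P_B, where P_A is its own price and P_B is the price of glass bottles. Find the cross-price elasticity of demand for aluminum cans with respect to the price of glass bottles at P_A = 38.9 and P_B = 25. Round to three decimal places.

0.142

At P_A = 38.9 and P_B = 25: Q_A = 705.6.
∂Q_A/∂P_B = 4.
ε = (∂Q_A/∂P_B)(P_B/Q_A) = 4 × (25/705.6) ≈ 0.142.
Since ε > 0, aluminum cans and glass bottles are substitutes.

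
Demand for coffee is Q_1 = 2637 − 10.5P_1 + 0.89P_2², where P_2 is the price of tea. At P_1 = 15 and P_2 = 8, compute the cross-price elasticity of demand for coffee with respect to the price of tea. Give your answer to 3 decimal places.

At P_1 = 15 and P_2 = 8: Q_1 = 2536.46.
∂Q_1/∂P_2 = 1.78P_2 = 1.78(8) = 14.2400.
ε = (∂Q_1/∂P_2)(P_2/Q_1) = 14.2400 × (8/2536.46) ≈ 0.045.

0.045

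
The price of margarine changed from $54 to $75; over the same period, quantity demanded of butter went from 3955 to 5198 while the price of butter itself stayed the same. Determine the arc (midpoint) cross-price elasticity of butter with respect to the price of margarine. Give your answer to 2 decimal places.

0.83

ΔQ_A = 5198 − 3955 = 1243; ΔP_B = 75 − 54 = 21.
Midpoints: Q̄_A = 4576.5, P̄_B = 64.50.
ε = (ΔQ_A/Q̄_A)/(ΔP_B/P̄_B) = (1243/4576.5)/(21/64.50) ≈ 0.83.
ε > 0: butter and margarine are substitutes.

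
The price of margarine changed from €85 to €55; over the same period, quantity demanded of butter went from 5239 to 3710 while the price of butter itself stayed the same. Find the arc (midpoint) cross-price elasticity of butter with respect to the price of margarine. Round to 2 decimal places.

ΔQ_A = 3710 − 5239 = -1529; ΔP_B = 55 − 85 = -30.
Midpoints: Q̄_A = 4474.5, P̄_B = 70.00.
ε = (ΔQ_A/Q̄_A)/(ΔP_B/P̄_B) = (-1529/4474.5)/(-30/70.00) ≈ 0.80.

0.80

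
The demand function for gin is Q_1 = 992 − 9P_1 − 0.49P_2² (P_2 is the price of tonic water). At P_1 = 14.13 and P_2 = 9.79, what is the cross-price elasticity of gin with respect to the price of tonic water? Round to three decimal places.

At P_1 = 14.13 and P_2 = 9.79: Q_1 = 817.866.
∂Q_1/∂P_2 = -0.98P_2 = -0.98(9.79) = -9.5942.
ε = (∂Q_1/∂P_2)(P_2/Q_1) = -9.5942 × (9.79/817.866) ≈ -0.115.
ε < 0: complements.

-0.115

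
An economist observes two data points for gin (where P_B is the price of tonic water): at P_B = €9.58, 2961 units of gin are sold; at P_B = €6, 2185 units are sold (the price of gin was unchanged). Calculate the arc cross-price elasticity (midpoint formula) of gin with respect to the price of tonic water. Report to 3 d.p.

0.656

ΔQ_A = 2185 − 2961 = -776; ΔP_B = 6 − 9.58 = -3.58.
Midpoints: Q̄_A = 2573.0, P̄_B = 7.79.
ε = (ΔQ_A/Q̄_A)/(ΔP_B/P̄_B) = (-776/2573.0)/(-3.58/7.79) ≈ 0.656.
ε > 0: gin and tonic water are substitutes.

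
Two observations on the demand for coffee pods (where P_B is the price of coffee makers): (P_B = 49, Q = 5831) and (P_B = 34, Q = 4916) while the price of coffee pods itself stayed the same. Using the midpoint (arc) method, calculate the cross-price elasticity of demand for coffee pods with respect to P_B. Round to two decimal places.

ΔQ_A = 4916 − 5831 = -915; ΔP_B = 34 − 49 = -15.
Midpoints: Q̄_A = 5373.5, P̄_B = 41.50.
ε = (ΔQ_A/Q̄_A)/(ΔP_B/P̄_B) = (-915/5373.5)/(-15/41.50) ≈ 0.47.
ε > 0: coffee pods and coffee makers are substitutes.

0.47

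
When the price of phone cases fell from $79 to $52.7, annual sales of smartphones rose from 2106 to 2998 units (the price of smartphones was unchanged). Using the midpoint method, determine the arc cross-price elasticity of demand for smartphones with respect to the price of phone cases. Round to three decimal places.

ΔQ_A = 2998 − 2106 = 892; ΔP_B = 52.7 − 79 = -26.3.
Midpoints: Q̄_A = 2552.0, P̄_B = 65.85.
ε = (ΔQ_A/Q̄_A)/(ΔP_B/P̄_B) = (892/2552.0)/(-26.3/65.85) ≈ -0.875.
ε < 0: smartphones and phone cases are complements.

-0.875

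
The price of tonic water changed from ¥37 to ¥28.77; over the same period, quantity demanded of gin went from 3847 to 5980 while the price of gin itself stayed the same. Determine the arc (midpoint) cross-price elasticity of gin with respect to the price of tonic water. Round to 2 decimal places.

ΔQ_A = 5980 − 3847 = 2133; ΔP_B = 28.77 − 37 = -8.23.
Midpoints: Q̄_A = 4913.5, P̄_B = 32.88.
ε = (ΔQ_A/Q̄_A)/(ΔP_B/P̄_B) = (2133/4913.5)/(-8.23/32.88) ≈ -1.73.
ε < 0: gin and tonic water are complements.

-1.73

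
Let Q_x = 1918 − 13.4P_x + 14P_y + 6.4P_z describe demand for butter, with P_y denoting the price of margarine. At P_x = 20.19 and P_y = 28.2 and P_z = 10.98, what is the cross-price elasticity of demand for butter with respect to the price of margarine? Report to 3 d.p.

At P_x = 20.19 and P_y = 28.2 and P_z = 10.98: Q_x = 2112.526.
∂Q_x/∂P_y = 14.
ε = (∂Q_x/∂P_y)(P_y/Q_x) = 14 × (28.2/2112.526) ≈ 0.187.
Since ε > 0, butter and margarine are substitutes.

0.187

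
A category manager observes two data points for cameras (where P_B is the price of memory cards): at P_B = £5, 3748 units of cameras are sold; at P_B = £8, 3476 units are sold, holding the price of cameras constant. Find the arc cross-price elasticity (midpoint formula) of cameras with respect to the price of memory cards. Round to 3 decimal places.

ΔQ_A = 3476 − 3748 = -272; ΔP_B = 8 − 5 = 3.
Midpoints: Q̄_A = 3612.0, P̄_B = 6.50.
ε = (ΔQ_A/Q̄_A)/(ΔP_B/P̄_B) = (-272/3612.0)/(3/6.50) ≈ -0.163.
ε < 0: cameras and memory cards are complements.

-0.163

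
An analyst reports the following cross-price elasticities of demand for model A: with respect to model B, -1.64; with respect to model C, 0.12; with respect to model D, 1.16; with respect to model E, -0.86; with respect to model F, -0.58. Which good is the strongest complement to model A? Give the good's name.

Complements have ε < 0. The most negative value is -1.64 (model B).

model B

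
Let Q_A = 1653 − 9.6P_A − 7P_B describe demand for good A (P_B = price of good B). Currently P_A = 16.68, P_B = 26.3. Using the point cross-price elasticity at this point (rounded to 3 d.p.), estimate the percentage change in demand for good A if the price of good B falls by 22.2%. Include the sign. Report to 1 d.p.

At P_A = 16.68, P_B = 26.3: Q_A = 1308.772.
∂Q_A/∂P_B = -7.
ε = (∂Q_A/∂P_B)(P_B/Q_A) = -7.0000 × 26.3/1308.772 ≈ -0.141.
%ΔQ_A ≈ ε × %ΔP_B = -0.141 × (-22.2%) = 3.1%.

3.1%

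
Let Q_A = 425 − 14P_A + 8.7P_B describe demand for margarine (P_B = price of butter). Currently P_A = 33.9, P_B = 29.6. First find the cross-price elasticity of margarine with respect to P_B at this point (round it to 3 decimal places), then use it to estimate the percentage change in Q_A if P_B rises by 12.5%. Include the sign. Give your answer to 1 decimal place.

15.5%

At P_A = 33.9, P_B = 29.6: Q_A = 207.92.
∂Q_A/∂P_B = 8.7.
ε = (∂Q_A/∂P_B)(P_B/Q_A) = 8.7000 × 29.6/207.92 ≈ 1.239.
%ΔQ_A ≈ ε × %ΔP_B = 1.239 × (12.5%) = 15.5%.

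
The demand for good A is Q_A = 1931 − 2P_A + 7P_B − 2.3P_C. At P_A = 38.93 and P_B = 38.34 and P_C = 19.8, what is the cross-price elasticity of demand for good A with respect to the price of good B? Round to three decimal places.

At P_A = 38.93 and P_B = 38.34 and P_C = 19.8: Q_A = 2075.98.
∂Q_A/∂P_B = 7.
ε = (∂Q_A/∂P_B)(P_B/Q_A) = 7 × (38.34/2075.98) ≈ 0.129.
Since ε > 0, good A and good B are substitutes.

0.129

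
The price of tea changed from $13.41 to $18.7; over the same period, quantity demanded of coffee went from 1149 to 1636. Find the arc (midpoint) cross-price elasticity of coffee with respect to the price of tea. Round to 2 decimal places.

1.06

ΔQ_A = 1636 − 1149 = 487; ΔP_B = 18.7 − 13.41 = 5.29.
Midpoints: Q̄_A = 1392.5, P̄_B = 16.05.
ε = (ΔQ_A/Q̄_A)/(ΔP_B/P̄_B) = (487/1392.5)/(5.29/16.05) ≈ 1.06.
ε > 0: coffee and tea are substitutes.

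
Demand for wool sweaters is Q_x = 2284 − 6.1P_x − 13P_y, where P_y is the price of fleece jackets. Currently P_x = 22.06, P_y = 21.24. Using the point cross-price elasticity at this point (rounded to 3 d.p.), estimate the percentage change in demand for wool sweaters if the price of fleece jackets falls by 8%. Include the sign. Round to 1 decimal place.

1.2%

At P_x = 22.06, P_y = 21.24: Q_x = 1873.314.
∂Q_x/∂P_y = -13.
ε = (∂Q_x/∂P_y)(P_y/Q_x) = -13.0000 × 21.24/1873.314 ≈ -0.147.
%ΔQ_x ≈ ε × %ΔP_y = -0.147 × (-8%) = 1.2%.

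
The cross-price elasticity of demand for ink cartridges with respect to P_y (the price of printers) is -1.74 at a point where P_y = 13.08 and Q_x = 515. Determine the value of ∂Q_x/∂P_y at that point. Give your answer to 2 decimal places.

ε = (∂Q_x/∂P_y)·(P_y/Q_x) ⇒ ∂Q_x/∂P_y = ε·Q_x/P_y = -1.74 × 515/13.08 ≈ -68.51.

-68.51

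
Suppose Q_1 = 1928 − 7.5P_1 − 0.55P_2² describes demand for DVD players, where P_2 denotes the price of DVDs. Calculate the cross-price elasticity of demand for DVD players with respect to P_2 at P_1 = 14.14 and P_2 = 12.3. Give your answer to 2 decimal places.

At P_1 = 14.14 and P_2 = 12.3: Q_1 = 1738.741.
∂Q_1/∂P_2 = -1.1P_2 = -1.1(12.3) = -13.5300.
ε = (∂Q_1/∂P_2)(P_2/Q_1) = -13.5300 × (12.3/1738.741) ≈ -0.10.

-0.10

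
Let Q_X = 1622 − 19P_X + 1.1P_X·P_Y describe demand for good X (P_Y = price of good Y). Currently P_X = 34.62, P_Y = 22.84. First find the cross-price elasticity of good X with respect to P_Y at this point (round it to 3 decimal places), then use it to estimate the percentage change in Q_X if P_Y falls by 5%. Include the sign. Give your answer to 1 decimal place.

-2.4%

At P_X = 34.62, P_Y = 22.84: Q_X = 1834.013.
∂Q_X/∂P_Y = 1.1P_X = 38.0820.
ε = (∂Q_X/∂P_Y)(P_Y/Q_X) = 38.0820 × 22.84/1834.013 ≈ 0.474.
%ΔQ_X ≈ ε × %ΔP_Y = 0.474 × (-5%) = -2.4%.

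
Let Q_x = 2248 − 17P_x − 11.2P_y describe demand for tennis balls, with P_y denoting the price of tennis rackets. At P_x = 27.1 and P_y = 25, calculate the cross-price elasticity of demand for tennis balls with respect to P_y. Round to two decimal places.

-0.19

At P_x = 27.1 and P_y = 25: Q_x = 1507.3.
∂Q_x/∂P_y = -11.2.
ε = (∂Q_x/∂P_y)(P_y/Q_x) = -11.2 × (25/1507.3) ≈ -0.19.
Since ε < 0, tennis balls and tennis rackets are complements.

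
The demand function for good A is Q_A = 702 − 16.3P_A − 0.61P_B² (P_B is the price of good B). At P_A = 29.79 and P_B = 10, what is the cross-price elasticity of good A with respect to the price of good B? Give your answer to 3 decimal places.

-0.785

At P_A = 29.79 and P_B = 10: Q_A = 155.423.
∂Q_A/∂P_B = -1.22P_B = -1.22(10) = -12.2000.
ε = (∂Q_A/∂P_B)(P_B/Q_A) = -12.2000 × (10/155.423) ≈ -0.785.
ε < 0: complements.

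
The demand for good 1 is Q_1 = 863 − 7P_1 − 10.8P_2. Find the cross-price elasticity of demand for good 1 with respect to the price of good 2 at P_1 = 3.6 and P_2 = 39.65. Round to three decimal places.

-1.046

At P_1 = 3.6 and P_2 = 39.65: Q_1 = 409.58.
∂Q_1/∂P_2 = -10.8.
ε = (∂Q_1/∂P_2)(P_2/Q_1) = -10.8 × (39.65/409.58) ≈ -1.046.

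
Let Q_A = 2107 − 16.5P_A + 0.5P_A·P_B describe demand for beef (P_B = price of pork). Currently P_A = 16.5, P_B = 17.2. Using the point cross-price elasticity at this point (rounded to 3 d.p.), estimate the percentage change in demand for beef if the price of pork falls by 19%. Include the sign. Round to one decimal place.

At P_A = 16.5, P_B = 17.2: Q_A = 1976.65.
∂Q_A/∂P_B = 0.5P_A = 8.2500.
ε = (∂Q_A/∂P_B)(P_B/Q_A) = 8.2500 × 17.2/1976.65 ≈ 0.072.
%ΔQ_A ≈ ε × %ΔP_B = 0.072 × (-19%) = -1.4%.

-1.4%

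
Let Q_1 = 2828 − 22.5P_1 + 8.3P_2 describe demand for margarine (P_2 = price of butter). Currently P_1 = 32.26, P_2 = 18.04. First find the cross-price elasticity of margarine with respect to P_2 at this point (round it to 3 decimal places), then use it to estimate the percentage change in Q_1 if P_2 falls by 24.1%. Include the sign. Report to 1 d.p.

-1.6%

At P_1 = 32.26, P_2 = 18.04: Q_1 = 2251.882.
∂Q_1/∂P_2 = 8.3.
ε = (∂Q_1/∂P_2)(P_2/Q_1) = 8.3000 × 18.04/2251.882 ≈ 0.066.
%ΔQ_1 ≈ ε × %ΔP_2 = 0.066 × (-24.1%) = -1.6%.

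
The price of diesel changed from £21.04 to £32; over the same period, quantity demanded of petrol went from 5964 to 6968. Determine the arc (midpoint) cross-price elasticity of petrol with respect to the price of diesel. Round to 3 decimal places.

0.376

ΔQ_A = 6968 − 5964 = 1004; ΔP_B = 32 − 21.04 = 10.96.
Midpoints: Q̄_A = 6466.0, P̄_B = 26.52.
ε = (ΔQ_A/Q̄_A)/(ΔP_B/P̄_B) = (1004/6466.0)/(10.96/26.52) ≈ 0.376.
ε > 0: petrol and diesel are substitutes.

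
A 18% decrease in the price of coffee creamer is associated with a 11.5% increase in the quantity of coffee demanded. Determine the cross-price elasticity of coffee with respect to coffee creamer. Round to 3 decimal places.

-0.639

ε = (%ΔQ of coffee) / (%ΔP of coffee creamer) = (11.5%) / (-18%) ≈ -0.639.
Negative cross-price elasticity: complements.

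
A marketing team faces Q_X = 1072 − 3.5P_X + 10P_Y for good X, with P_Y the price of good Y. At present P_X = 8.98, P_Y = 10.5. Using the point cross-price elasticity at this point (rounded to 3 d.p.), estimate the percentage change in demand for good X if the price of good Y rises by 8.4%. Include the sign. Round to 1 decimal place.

At P_X = 8.98, P_Y = 10.5: Q_X = 1145.57.
∂Q_X/∂P_Y = 10.
ε = (∂Q_X/∂P_Y)(P_Y/Q_X) = 10.0000 × 10.5/1145.57 ≈ 0.092.
%ΔQ_X ≈ ε × %ΔP_Y = 0.092 × (8.4%) = 0.8%.

0.8%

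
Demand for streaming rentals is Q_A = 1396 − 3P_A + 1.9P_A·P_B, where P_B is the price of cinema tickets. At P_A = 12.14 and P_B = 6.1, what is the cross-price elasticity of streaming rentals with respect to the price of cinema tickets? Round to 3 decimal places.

0.094

At P_A = 12.14 and P_B = 6.1: Q_A = 1500.283.
∂Q_A/∂P_B = 1.9P_A = 1.9(12.14) = 23.0660.
ε = (∂Q_A/∂P_B)(P_B/Q_A) = 23.0660 × (6.1/1500.283) ≈ 0.094.
ε > 0: substitutes.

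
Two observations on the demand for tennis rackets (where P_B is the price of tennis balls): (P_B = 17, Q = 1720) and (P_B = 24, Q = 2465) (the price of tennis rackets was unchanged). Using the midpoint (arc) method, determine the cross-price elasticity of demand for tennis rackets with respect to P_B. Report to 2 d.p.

ΔQ_A = 2465 − 1720 = 745; ΔP_B = 24 − 17 = 7.
Midpoints: Q̄_A = 2092.5, P̄_B = 20.50.
ε = (ΔQ_A/Q̄_A)/(ΔP_B/P̄_B) = (745/2092.5)/(7/20.50) ≈ 1.04.
ε > 0: tennis rackets and tennis balls are substitutes.

1.04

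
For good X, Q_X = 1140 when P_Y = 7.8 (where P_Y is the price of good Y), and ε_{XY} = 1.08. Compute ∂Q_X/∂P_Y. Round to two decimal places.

157.85

ε = (∂Q_X/∂P_Y)·(P_Y/Q_X) ⇒ ∂Q_X/∂P_Y = ε·Q_X/P_Y = 1.08 × 1140/7.8 ≈ 157.85.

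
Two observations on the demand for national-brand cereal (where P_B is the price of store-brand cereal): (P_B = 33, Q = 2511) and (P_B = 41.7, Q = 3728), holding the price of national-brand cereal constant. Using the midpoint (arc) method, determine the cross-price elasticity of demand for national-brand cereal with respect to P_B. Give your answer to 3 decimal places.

ΔQ_A = 3728 − 2511 = 1217; ΔP_B = 41.7 − 33 = 8.7.
Midpoints: Q̄_A = 3119.5, P̄_B = 37.35.
ε = (ΔQ_A/Q̄_A)/(ΔP_B/P̄_B) = (1217/3119.5)/(8.7/37.35) ≈ 1.675.
ε > 0: national-brand cereal and store-brand cereal are substitutes.

1.675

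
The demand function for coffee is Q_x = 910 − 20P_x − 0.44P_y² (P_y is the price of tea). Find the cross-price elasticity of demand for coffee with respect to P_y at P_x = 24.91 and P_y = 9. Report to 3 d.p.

-0.189

At P_x = 24.91 and P_y = 9: Q_x = 376.16.
∂Q_x/∂P_y = -0.88P_y = -0.88(9) = -7.9200.
ε = (∂Q_x/∂P_y)(P_y/Q_x) = -7.9200 × (9/376.16) ≈ -0.189.
ε < 0: complements.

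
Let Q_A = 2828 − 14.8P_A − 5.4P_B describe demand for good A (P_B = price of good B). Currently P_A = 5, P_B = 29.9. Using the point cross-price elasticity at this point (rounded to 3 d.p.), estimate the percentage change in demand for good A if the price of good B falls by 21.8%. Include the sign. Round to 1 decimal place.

At P_A = 5, P_B = 29.9: Q_A = 2592.54.
∂Q_A/∂P_B = -5.4.
ε = (∂Q_A/∂P_B)(P_B/Q_A) = -5.4000 × 29.9/2592.54 ≈ -0.062.
%ΔQ_A ≈ ε × %ΔP_B = -0.062 × (-21.8%) = 1.4%.

1.4%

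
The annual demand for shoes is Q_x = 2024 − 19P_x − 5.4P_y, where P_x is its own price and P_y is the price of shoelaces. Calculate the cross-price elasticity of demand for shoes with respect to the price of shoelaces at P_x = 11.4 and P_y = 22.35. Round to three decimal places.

-0.072

At P_x = 11.4 and P_y = 22.35: Q_x = 1686.71.
∂Q_x/∂P_y = -5.4.
ε = (∂Q_x/∂P_y)(P_y/Q_x) = -5.4 × (22.35/1686.71) ≈ -0.072.
Since ε < 0, shoes and shoelaces are complements.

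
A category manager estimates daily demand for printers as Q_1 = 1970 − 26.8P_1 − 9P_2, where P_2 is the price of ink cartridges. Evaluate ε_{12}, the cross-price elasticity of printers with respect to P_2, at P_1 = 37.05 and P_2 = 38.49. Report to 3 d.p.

-0.549

At P_1 = 37.05 and P_2 = 38.49: Q_1 = 630.65.
∂Q_1/∂P_2 = -9.
ε = (∂Q_1/∂P_2)(P_2/Q_1) = -9 × (38.49/630.65) ≈ -0.549.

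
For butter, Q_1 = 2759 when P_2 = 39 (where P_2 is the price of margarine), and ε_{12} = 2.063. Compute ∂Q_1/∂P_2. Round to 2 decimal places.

ε = (∂Q_1/∂P_2)·(P_2/Q_1) ⇒ ∂Q_1/∂P_2 = ε·Q_1/P_2 = 2.063 × 2759/39 ≈ 145.94.

145.94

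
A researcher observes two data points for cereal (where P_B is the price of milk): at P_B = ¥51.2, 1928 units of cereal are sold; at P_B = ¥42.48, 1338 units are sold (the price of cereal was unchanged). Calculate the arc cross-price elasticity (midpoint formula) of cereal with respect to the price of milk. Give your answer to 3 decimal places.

1.941

ΔQ_A = 1338 − 1928 = -590; ΔP_B = 42.48 − 51.2 = -8.72.
Midpoints: Q̄_A = 1633.0, P̄_B = 46.84.
ε = (ΔQ_A/Q̄_A)/(ΔP_B/P̄_B) = (-590/1633.0)/(-8.72/46.84) ≈ 1.941.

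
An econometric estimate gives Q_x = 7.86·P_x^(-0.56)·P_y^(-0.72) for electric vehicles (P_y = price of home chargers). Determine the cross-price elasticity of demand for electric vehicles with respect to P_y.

In a log-linear (constant-elasticity) demand function, the coefficient on the exponent of P_y is the cross-price elasticity.
ε = -0.72. Negative, so electric vehicles and home chargers are complements.

-0.72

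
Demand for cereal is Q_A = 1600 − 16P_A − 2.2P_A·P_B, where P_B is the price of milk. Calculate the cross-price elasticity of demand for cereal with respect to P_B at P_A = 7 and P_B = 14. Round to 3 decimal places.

At P_A = 7 and P_B = 14: Q_A = 1272.4.
∂Q_A/∂P_B = -2.2P_A = -2.2(7) = -15.4000.
ε = (∂Q_A/∂P_B)(P_B/Q_A) = -15.4000 × (14/1272.4) ≈ -0.169.
ε < 0: complements.

-0.169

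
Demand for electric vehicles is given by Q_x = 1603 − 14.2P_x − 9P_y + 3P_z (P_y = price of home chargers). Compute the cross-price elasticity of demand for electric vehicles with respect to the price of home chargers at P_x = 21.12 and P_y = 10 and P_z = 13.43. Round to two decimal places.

-0.07

At P_x = 21.12 and P_y = 10 and P_z = 13.43: Q_x = 1253.386.
∂Q_x/∂P_y = -9.
ε = (∂Q_x/∂P_y)(P_y/Q_x) = -9 × (10/1253.386) ≈ -0.07.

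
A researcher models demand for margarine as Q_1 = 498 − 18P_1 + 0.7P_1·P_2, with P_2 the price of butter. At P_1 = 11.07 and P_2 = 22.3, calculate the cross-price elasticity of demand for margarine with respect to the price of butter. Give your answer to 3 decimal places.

0.366

At P_1 = 11.07 and P_2 = 22.3: Q_1 = 471.543.
∂Q_1/∂P_2 = 0.7P_1 = 0.7(11.07) = 7.7490.
ε = (∂Q_1/∂P_2)(P_2/Q_1) = 7.7490 × (22.3/471.543) ≈ 0.366.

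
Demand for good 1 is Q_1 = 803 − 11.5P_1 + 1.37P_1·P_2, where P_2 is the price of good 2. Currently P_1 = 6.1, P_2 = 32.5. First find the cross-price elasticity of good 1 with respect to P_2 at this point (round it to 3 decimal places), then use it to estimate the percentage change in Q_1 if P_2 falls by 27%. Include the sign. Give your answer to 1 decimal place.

At P_1 = 6.1, P_2 = 32.5: Q_1 = 1004.452.
∂Q_1/∂P_2 = 1.37P_1 = 8.3570.
ε = (∂Q_1/∂P_2)(P_2/Q_1) = 8.3570 × 32.5/1004.452 ≈ 0.270.
%ΔQ_1 ≈ ε × %ΔP_2 = 0.270 × (-27%) = -7.3%.

-7.3%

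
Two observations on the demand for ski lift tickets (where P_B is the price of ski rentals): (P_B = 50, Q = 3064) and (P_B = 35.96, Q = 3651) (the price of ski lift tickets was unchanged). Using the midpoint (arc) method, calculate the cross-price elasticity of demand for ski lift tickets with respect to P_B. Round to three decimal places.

ΔQ_A = 3651 − 3064 = 587; ΔP_B = 35.96 − 50 = -14.04.
Midpoints: Q̄_A = 3357.5, P̄_B = 42.98.
ε = (ΔQ_A/Q̄_A)/(ΔP_B/P̄_B) = (587/3357.5)/(-14.04/42.98) ≈ -0.535.
ε < 0: ski lift tickets and ski rentals are complements.

-0.535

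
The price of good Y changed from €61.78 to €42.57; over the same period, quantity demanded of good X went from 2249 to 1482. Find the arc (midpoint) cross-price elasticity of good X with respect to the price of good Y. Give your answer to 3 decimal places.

ΔQ_X = 1482 − 2249 = -767; ΔP_Y = 42.57 − 61.78 = -19.21.
Midpoints: Q̄_X = 1865.5, P̄_Y = 52.17.
ε = (ΔQ_X/Q̄_X)/(ΔP_Y/P̄_Y) = (-767/1865.5)/(-19.21/52.17) ≈ 1.117.
ε > 0: good X and good Y are substitutes.

1.117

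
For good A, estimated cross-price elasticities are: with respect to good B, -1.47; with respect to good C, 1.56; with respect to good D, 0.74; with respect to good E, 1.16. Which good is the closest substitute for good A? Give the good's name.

good C

Substitutes have ε > 0. Among the positive values, 1.56 (good C) is largest.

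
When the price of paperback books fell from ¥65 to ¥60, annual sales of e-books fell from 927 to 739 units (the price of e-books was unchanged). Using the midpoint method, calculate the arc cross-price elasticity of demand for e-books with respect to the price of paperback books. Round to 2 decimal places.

ΔQ_A = 739 − 927 = -188; ΔP_B = 60 − 65 = -5.
Midpoints: Q̄_A = 833.0, P̄_B = 62.50.
ε = (ΔQ_A/Q̄_A)/(ΔP_B/P̄_B) = (-188/833.0)/(-5/62.50) ≈ 2.82.

2.82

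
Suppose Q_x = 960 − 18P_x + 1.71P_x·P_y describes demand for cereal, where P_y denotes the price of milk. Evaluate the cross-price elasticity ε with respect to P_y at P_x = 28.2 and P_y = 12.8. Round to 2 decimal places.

At P_x = 28.2 and P_y = 12.8: Q_x = 1069.642.
∂Q_x/∂P_y = 1.71P_x = 1.71(28.2) = 48.2220.
ε = (∂Q_x/∂P_y)(P_y/Q_x) = 48.2220 × (12.8/1069.642) ≈ 0.58.
ε > 0: substitutes.

0.58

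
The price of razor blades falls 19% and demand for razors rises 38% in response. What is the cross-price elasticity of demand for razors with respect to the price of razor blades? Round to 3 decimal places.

-2.000

ε = (%ΔQ of razors) / (%ΔP of razor blades) = (38%) / (-19%) ≈ -2.000.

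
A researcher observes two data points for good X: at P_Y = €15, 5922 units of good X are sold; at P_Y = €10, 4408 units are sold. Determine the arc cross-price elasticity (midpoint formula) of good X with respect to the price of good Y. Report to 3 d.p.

ΔQ_X = 4408 − 5922 = -1514; ΔP_Y = 10 − 15 = -5.
Midpoints: Q̄_X = 5165.0, P̄_Y = 12.50.
ε = (ΔQ_X/Q̄_X)/(ΔP_Y/P̄_Y) = (-1514/5165.0)/(-5/12.50) ≈ 0.733.

0.733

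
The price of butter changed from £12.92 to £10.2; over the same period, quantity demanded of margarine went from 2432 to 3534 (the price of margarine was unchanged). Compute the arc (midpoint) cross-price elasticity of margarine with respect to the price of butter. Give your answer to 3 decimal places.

ΔQ_A = 3534 − 2432 = 1102; ΔP_B = 10.2 − 12.92 = -2.72.
Midpoints: Q̄_A = 2983.0, P̄_B = 11.56.
ε = (ΔQ_A/Q̄_A)/(ΔP_B/P̄_B) = (1102/2983.0)/(-2.72/11.56) ≈ -1.570.
ε < 0: margarine and butter are complements.

-1.570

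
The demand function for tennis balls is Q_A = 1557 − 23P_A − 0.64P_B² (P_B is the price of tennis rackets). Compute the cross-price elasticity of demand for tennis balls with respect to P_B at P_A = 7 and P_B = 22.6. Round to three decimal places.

-0.612

At P_A = 7 and P_B = 22.6: Q_A = 1069.114.
∂Q_A/∂P_B = -1.28P_B = -1.28(22.6) = -28.9280.
ε = (∂Q_A/∂P_B)(P_B/Q_A) = -28.9280 × (22.6/1069.114) ≈ -0.612.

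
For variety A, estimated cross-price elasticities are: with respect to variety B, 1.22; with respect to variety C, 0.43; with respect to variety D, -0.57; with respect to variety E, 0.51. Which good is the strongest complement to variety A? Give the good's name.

Complements have ε < 0. The most negative value is -0.57 (variety D).

variety D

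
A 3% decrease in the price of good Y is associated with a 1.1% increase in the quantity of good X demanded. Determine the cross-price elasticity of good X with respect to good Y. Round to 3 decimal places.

-0.367

ε = (%ΔQ of good X) / (%ΔP of good Y) = (1.1%) / (-3%) ≈ -0.367.
Negative cross-price elasticity: complements.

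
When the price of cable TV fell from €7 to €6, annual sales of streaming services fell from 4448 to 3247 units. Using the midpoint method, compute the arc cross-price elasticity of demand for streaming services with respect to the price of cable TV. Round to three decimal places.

2.029

ΔQ_A = 3247 − 4448 = -1201; ΔP_B = 6 − 7 = -1.
Midpoints: Q̄_A = 3847.5, P̄_B = 6.50.
ε = (ΔQ_A/Q̄_A)/(ΔP_B/P̄_B) = (-1201/3847.5)/(-1/6.50) ≈ 2.029.
ε > 0: streaming services and cable TV are substitutes.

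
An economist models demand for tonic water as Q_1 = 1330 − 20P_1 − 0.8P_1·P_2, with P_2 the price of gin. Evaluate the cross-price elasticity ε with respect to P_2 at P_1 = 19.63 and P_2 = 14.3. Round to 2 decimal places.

At P_1 = 19.63 and P_2 = 14.3: Q_1 = 712.833.
∂Q_1/∂P_2 = -0.8P_1 = -0.8(19.63) = -15.7040.
ε = (∂Q_1/∂P_2)(P_2/Q_1) = -15.7040 × (14.3/712.833) ≈ -0.32.

-0.32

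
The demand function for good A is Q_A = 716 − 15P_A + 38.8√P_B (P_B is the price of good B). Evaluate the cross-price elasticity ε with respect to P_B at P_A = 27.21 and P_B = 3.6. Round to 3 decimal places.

0.096

At P_A = 27.21 and P_B = 3.6: Q_A = 381.468.
∂Q_A/∂P_B = 38.8/(2√P_B) = 38.8/(2√3.6) = 10.2247.
ε = (∂Q_A/∂P_B)(P_B/Q_A) = 10.2247 × (3.6/381.468) ≈ 0.096.
ε > 0: substitutes.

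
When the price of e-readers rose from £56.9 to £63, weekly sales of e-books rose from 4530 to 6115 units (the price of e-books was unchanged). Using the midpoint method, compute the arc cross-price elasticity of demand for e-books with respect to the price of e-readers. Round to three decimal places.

2.927

ΔQ_A = 6115 − 4530 = 1585; ΔP_B = 63 − 56.9 = 6.1.
Midpoints: Q̄_A = 5322.5, P̄_B = 59.95.
ε = (ΔQ_A/Q̄_A)/(ΔP_B/P̄_B) = (1585/5322.5)/(6.1/59.95) ≈ 2.927.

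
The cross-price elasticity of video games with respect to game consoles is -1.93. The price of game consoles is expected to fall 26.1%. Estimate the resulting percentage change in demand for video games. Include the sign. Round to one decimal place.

%ΔQ ≈ ε × %ΔP of game consoles = -1.93 × (-26.1%) = 50.4%.

50.4%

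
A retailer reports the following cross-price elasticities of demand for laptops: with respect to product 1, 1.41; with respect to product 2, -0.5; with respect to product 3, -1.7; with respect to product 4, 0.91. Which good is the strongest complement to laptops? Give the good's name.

product 3

Complements have ε < 0. The most negative value is -1.7 (product 3).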